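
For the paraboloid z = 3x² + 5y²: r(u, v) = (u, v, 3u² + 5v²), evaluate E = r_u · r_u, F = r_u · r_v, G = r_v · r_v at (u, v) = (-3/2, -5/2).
E = 82;  F = 225;  G = 626

Partials: r_u = (1, 0, 6*u), r_v = (0, 1, 10*v). As functions of (u, v):
  E = r_u · r_u = 36*u^2 + 1,
  F = r_u · r_v = 60*u*v,
  G = r_v · r_v = 100*v^2 + 1.
Evaluating at (u, v) = (-3/2, -5/2): E = 82, F = 225, G = 626.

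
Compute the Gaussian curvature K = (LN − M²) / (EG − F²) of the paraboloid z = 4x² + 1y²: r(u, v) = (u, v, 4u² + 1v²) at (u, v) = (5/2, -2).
K = 16/173889

Coefficients of the first fundamental form: E = 64*u^2 + 1, F = 16*u*v, G = 4*v^2 + 1.
Coefficients of the second fundamental form: L = 8/sqrt(64*u^2 + 4*v^2 + 1), M = 0, N = 2/sqrt(64*u^2 + 4*v^2 + 1).
Assemble K = (LN − M²)/(EG − F²) = 16/(4096*u^4 + 512*u^2*v^2 + 128*u^2 + 16*v^4 + 8*v^2 + 1). At (u, v) = (5/2, -2): K = 16/173889.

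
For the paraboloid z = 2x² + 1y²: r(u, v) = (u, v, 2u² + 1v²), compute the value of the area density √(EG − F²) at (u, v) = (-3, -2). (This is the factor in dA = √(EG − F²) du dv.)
√(EG − F²)|_{(-3, -2)} = sqrt(161)

E = 16*u^2 + 1, F = 8*u*v, G = 4*v^2 + 1, so EG − F² = 16*u^2 + 4*v^2 + 1. Taking the positive square root: √(EG − F²) = sqrt(16*u^2 + 4*v^2 + 1). At (u, v) = (-3, -2): sqrt(161).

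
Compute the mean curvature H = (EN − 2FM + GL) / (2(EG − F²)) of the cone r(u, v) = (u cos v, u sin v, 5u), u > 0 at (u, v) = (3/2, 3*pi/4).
H = 5*sqrt(26)/78

With E = 26, F = 0, G = u^2, L = 0, M = 0, N = 5*sqrt(26)*u^2/(26*Abs(u)), assemble
  H = (EN − 2FM + GL) / (2(EG − F²)) = 5*sqrt(26)/(52*Abs(u)).
At (u, v) = (3/2, 3*pi/4): H = 5*sqrt(26)/78.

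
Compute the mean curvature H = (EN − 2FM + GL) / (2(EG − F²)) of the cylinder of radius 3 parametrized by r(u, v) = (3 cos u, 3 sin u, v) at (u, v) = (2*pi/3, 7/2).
H = -1/6

With E = 9, F = 0, G = 1, L = -3, M = 0, N = 0, assemble
  H = (EN − 2FM + GL) / (2(EG − F²)) = -1/6.
At (u, v) = (2*pi/3, 7/2): H = -1/6.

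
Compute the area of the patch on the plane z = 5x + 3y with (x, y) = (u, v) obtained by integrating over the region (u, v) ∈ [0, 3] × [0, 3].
Area = 9*sqrt(35)

Area = ∫∫ √(EG − F²) du dv with √(EG − F²) = sqrt(35). Integrating over [0, 3] × [0, 3] gives 9*sqrt(35).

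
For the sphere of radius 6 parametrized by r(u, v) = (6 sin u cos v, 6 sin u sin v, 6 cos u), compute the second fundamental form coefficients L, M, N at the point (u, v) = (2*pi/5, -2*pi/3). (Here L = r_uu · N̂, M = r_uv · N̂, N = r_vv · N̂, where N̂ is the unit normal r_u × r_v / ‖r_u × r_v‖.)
L = -6;  M = 0;  N = -15/4 - 3*sqrt(5)/4

Compute the unit normal N̂(u, v) = (sin(u)^2*cos(v)/Abs(sin(u)), sin(u)^2*sin(v)/Abs(sin(u)), sin(2*u)/(2*Abs(sin(u)))), and the second partials r_uu, r_uv, r_vv. Take dot products:
  L(u, v) = r_uu · N̂ = -6*sin(u)/Abs(sin(u)),
  M(u, v) = r_uv · N̂ = 0,
  N(u, v) = r_vv · N̂ = -6*sin(u)^3/Abs(sin(u)).
Evaluating at (u, v) = (2*pi/5, -2*pi/3):
  L = -6, M = 0, N = -15/4 - 3*sqrt(5)/4.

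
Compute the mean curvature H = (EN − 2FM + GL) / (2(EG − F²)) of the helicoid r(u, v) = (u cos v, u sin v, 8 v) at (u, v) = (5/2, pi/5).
H = 0

With E = 1, F = 0, G = u^2 + 64, L = 0, M = -8/sqrt(u^2 + 64), N = 0, assemble
  H = (EN − 2FM + GL) / (2(EG − F²)) = 0.
At (u, v) = (5/2, pi/5): H = 0.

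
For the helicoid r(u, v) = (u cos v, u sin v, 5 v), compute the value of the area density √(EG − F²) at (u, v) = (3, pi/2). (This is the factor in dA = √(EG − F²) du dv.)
√(EG − F²)|_{(3, pi/2)} = sqrt(34)

E = 1, F = 0, G = u^2 + 25, so EG − F² = u^2 + 25. Taking the positive square root: √(EG − F²) = sqrt(u^2 + 25). At (u, v) = (3, pi/2): sqrt(34).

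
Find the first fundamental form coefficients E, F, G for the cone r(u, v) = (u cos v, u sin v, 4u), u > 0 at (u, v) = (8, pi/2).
E = 17;  F = 0;  G = 64

Partials: r_u = (cos(v), sin(v), 4), r_v = (-u*sin(v), u*cos(v), 0). As functions of (u, v):
  E = r_u · r_u = 17,
  F = r_u · r_v = 0,
  G = r_v · r_v = u^2.
Evaluating at (u, v) = (8, pi/2): E = 17, F = 0, G = 64.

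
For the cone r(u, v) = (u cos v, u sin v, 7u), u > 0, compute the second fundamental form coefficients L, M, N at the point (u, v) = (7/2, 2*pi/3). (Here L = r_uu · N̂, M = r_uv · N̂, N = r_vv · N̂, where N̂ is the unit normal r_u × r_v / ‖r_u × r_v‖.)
L = 0;  M = 0;  N = 49*sqrt(2)/20

Compute the unit normal N̂(u, v) = (-7*sqrt(2)*u*cos(v)/(10*Abs(u)), -7*sqrt(2)*u*sin(v)/(10*Abs(u)), sqrt(2)*u/(10*Abs(u))), and the second partials r_uu, r_uv, r_vv. Take dot products:
  L(u, v) = r_uu · N̂ = 0,
  M(u, v) = r_uv · N̂ = 0,
  N(u, v) = r_vv · N̂ = 7*sqrt(2)*u^2/(10*Abs(u)).
Evaluating at (u, v) = (7/2, 2*pi/3):
  L = 0, M = 0, N = 49*sqrt(2)/20.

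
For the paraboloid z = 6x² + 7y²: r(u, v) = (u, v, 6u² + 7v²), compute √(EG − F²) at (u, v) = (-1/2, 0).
√(EG − F²)|_{(-1/2, 0)} = sqrt(37)

E = 144*u^2 + 1, F = 168*u*v, G = 196*v^2 + 1; EG − F² = 144*u^2 + 196*v^2 + 1; √(EG − F²) = sqrt(144*u^2 + 196*v^2 + 1). At the given point: sqrt(37).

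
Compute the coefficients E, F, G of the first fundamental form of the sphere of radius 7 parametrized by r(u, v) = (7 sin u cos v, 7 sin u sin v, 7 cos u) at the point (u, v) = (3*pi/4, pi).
E = 49;  F = 0;  G = 49/2

Partials: r_u = (7*cos(u)*cos(v), 7*sin(v)*cos(u), -7*sin(u)), r_v = (-7*sin(u)*sin(v), 7*sin(u)*cos(v), 0). As functions of (u, v):
  E = r_u · r_u = 49,
  F = r_u · r_v = 0,
  G = r_v · r_v = 49*sin(u)^2.
Evaluating at (u, v) = (3*pi/4, pi): E = 49, F = 0, G = 49/2.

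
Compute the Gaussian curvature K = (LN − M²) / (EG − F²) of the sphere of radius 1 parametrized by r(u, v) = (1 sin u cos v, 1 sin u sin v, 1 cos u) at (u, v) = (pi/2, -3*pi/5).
K = 1

Coefficients of the first fundamental form: E = 1, F = 0, G = sin(u)^2.
Coefficients of the second fundamental form: L = -sin(u)/Abs(sin(u)), M = 0, N = -sin(u)^3/Abs(sin(u)).
Assemble K = (LN − M²)/(EG − F²) = 1. At (u, v) = (pi/2, -3*pi/5): K = 1.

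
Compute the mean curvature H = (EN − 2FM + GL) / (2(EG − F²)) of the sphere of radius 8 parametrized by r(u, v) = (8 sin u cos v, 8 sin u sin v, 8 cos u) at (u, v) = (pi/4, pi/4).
H = -1/8

With E = 64, F = 0, G = 64*sin(u)^2, L = -8*sin(u)/Abs(sin(u)), M = 0, N = -8*sin(u)^3/Abs(sin(u)), assemble
  H = (EN − 2FM + GL) / (2(EG − F²)) = -sin(u)/(8*Abs(sin(u))).
At (u, v) = (pi/4, pi/4): H = -1/8.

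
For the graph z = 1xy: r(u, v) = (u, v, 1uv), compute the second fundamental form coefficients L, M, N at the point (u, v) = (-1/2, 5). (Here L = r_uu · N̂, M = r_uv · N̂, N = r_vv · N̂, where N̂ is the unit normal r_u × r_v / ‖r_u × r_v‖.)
L = 0;  M = 2*sqrt(105)/105;  N = 0

Compute the unit normal N̂(u, v) = (-v/sqrt(u^2 + v^2 + 1), -u/sqrt(u^2 + v^2 + 1), 1/sqrt(u^2 + v^2 + 1)), and the second partials r_uu, r_uv, r_vv. Take dot products:
  L(u, v) = r_uu · N̂ = 0,
  M(u, v) = r_uv · N̂ = 1/sqrt(u^2 + v^2 + 1),
  N(u, v) = r_vv · N̂ = 0.
Evaluating at (u, v) = (-1/2, 5):
  L = 0, M = 2*sqrt(105)/105, N = 0.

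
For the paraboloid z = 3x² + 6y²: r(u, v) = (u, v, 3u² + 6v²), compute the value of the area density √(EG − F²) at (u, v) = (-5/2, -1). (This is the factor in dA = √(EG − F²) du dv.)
√(EG − F²)|_{(-5/2, -1)} = sqrt(370)

E = 36*u^2 + 1, F = 72*u*v, G = 144*v^2 + 1, so EG − F² = 36*u^2 + 144*v^2 + 1. Taking the positive square root: √(EG − F²) = sqrt(36*u^2 + 144*v^2 + 1). At (u, v) = (-5/2, -1): sqrt(370).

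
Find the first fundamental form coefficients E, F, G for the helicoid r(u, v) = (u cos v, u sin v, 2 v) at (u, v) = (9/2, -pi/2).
E = 1;  F = 0;  G = 97/4

Partials: r_u = (cos(v), sin(v), 0), r_v = (-u*sin(v), u*cos(v), 2). As functions of (u, v):
  E = r_u · r_u = 1,
  F = r_u · r_v = 0,
  G = r_v · r_v = u^2 + 4.
Evaluating at (u, v) = (9/2, -pi/2): E = 1, F = 0, G = 97/4.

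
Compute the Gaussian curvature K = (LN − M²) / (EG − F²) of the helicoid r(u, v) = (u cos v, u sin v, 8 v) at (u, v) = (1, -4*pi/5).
K = -64/4225

Coefficients of the first fundamental form: E = 1, F = 0, G = u^2 + 64.
Coefficients of the second fundamental form: L = 0, M = -8/sqrt(u^2 + 64), N = 0.
Assemble K = (LN − M²)/(EG − F²) = -64/(u^2 + 64)^2. At (u, v) = (1, -4*pi/5): K = -64/4225.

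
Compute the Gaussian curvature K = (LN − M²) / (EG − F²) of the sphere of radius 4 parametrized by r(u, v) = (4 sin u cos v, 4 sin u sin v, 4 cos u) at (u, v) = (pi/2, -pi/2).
K = 1/16

Coefficients of the first fundamental form: E = 16, F = 0, G = 16*sin(u)^2.
Coefficients of the second fundamental form: L = -4*sin(u)/Abs(sin(u)), M = 0, N = -4*sin(u)^3/Abs(sin(u)).
Assemble K = (LN − M²)/(EG − F²) = 1/16. At (u, v) = (pi/2, -pi/2): K = 1/16.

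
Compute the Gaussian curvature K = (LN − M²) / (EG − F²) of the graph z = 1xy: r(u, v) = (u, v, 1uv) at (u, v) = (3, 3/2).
K = -16/2401

Coefficients of the first fundamental form: E = v^2 + 1, F = u*v, G = u^2 + 1.
Coefficients of the second fundamental form: L = 0, M = 1/sqrt(u^2 + v^2 + 1), N = 0.
Assemble K = (LN − M²)/(EG − F²) = 1/((u^2*v^2 - (u^2 + 1)*(v^2 + 1))*(u^2 + v^2 + 1)). At (u, v) = (3, 3/2): K = -16/2401.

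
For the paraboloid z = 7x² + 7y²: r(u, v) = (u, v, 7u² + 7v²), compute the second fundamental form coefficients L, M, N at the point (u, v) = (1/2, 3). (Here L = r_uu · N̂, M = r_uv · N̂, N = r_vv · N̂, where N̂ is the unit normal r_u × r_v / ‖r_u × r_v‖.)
L = 7*sqrt(1814)/907;  M = 0;  N = 7*sqrt(1814)/907

Compute the unit normal N̂(u, v) = (-14*u/sqrt(196*u^2 + 196*v^2 + 1), -14*v/sqrt(196*u^2 + 196*v^2 + 1), 1/sqrt(196*u^2 + 196*v^2 + 1)), and the second partials r_uu, r_uv, r_vv. Take dot products:
  L(u, v) = r_uu · N̂ = 14/sqrt(196*u^2 + 196*v^2 + 1),
  M(u, v) = r_uv · N̂ = 0,
  N(u, v) = r_vv · N̂ = 14/sqrt(196*u^2 + 196*v^2 + 1).
Evaluating at (u, v) = (1/2, 3):
  L = 7*sqrt(1814)/907, M = 0, N = 7*sqrt(1814)/907.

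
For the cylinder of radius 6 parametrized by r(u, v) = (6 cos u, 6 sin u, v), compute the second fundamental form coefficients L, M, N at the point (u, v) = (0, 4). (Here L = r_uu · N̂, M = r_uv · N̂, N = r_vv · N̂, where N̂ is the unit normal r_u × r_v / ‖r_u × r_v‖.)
L = -6;  M = 0;  N = 0

Compute the unit normal N̂(u, v) = (cos(u), sin(u), 0), and the second partials r_uu, r_uv, r_vv. Take dot products:
  L(u, v) = r_uu · N̂ = -6,
  M(u, v) = r_uv · N̂ = 0,
  N(u, v) = r_vv · N̂ = 0.
Evaluating at (u, v) = (0, 4):
  L = -6, M = 0, N = 0.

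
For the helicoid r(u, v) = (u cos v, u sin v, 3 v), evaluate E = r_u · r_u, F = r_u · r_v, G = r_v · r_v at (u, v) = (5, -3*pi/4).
E = 1;  F = 0;  G = 34

Partials: r_u = (cos(v), sin(v), 0), r_v = (-u*sin(v), u*cos(v), 3). As functions of (u, v):
  E = r_u · r_u = 1,
  F = r_u · r_v = 0,
  G = r_v · r_v = u^2 + 9.
Evaluating at (u, v) = (5, -3*pi/4): E = 1, F = 0, G = 34.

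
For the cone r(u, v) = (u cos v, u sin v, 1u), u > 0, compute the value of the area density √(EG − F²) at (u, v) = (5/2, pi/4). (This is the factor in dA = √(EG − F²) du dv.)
√(EG − F²)|_{(5/2, pi/4)} = 5*sqrt(2)/2

E = 2, F = 0, G = u^2, so EG − F² = 2*u^2. Taking the positive square root: √(EG − F²) = sqrt(2)*Abs(u). At (u, v) = (5/2, pi/4): 5*sqrt(2)/2.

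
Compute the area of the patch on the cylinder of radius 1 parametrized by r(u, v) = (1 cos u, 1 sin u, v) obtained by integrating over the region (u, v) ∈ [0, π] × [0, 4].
Area = 4*pi

Area = ∫∫ √(EG − F²) du dv with √(EG − F²) = 1. Integrating over [0, π] × [0, 4] gives 4*pi.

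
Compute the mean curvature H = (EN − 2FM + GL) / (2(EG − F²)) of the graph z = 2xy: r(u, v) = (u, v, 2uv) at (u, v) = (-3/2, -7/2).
H = -42*sqrt(59)/3481

With E = 4*v^2 + 1, F = 4*u*v, G = 4*u^2 + 1, L = 0, M = 2/sqrt(4*u^2 + 4*v^2 + 1), N = 0, assemble
  H = (EN − 2FM + GL) / (2(EG − F²)) = -8*u*v/(4*u^2 + 4*v^2 + 1)^(3/2).
At (u, v) = (-3/2, -7/2): H = -42*sqrt(59)/3481.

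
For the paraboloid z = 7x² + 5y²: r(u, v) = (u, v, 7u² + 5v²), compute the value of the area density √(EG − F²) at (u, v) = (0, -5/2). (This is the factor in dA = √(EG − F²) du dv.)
√(EG − F²)|_{(0, -5/2)} = sqrt(626)

E = 196*u^2 + 1, F = 140*u*v, G = 100*v^2 + 1, so EG − F² = 196*u^2 + 100*v^2 + 1. Taking the positive square root: √(EG − F²) = sqrt(196*u^2 + 100*v^2 + 1). At (u, v) = (0, -5/2): sqrt(626).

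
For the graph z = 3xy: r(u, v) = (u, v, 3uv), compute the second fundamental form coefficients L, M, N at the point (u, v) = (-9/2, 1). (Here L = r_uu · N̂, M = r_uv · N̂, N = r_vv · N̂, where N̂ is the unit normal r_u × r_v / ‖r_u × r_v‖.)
L = 0;  M = 6*sqrt(769)/769;  N = 0

Compute the unit normal N̂(u, v) = (-3*v/sqrt(9*u^2 + 9*v^2 + 1), -3*u/sqrt(9*u^2 + 9*v^2 + 1), 1/sqrt(9*u^2 + 9*v^2 + 1)), and the second partials r_uu, r_uv, r_vv. Take dot products:
  L(u, v) = r_uu · N̂ = 0,
  M(u, v) = r_uv · N̂ = 3/sqrt(9*u^2 + 9*v^2 + 1),
  N(u, v) = r_vv · N̂ = 0.
Evaluating at (u, v) = (-9/2, 1):
  L = 0, M = 6*sqrt(769)/769, N = 0.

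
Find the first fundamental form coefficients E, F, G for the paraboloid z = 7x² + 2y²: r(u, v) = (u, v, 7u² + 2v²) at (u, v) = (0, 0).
E = 1;  F = 0;  G = 1

Partials: r_u = (1, 0, 14*u), r_v = (0, 1, 4*v). As functions of (u, v):
  E = r_u · r_u = 196*u^2 + 1,
  F = r_u · r_v = 56*u*v,
  G = r_v · r_v = 16*v^2 + 1.
Evaluating at (u, v) = (0, 0): E = 1, F = 0, G = 1.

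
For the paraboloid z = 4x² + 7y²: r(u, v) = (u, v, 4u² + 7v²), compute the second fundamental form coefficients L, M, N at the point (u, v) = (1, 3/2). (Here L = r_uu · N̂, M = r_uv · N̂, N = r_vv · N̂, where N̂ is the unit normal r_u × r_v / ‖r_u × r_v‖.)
L = 4*sqrt(506)/253;  M = 0;  N = 7*sqrt(506)/253

Compute the unit normal N̂(u, v) = (-8*u/sqrt(64*u^2 + 196*v^2 + 1), -14*v/sqrt(64*u^2 + 196*v^2 + 1), 1/sqrt(64*u^2 + 196*v^2 + 1)), and the second partials r_uu, r_uv, r_vv. Take dot products:
  L(u, v) = r_uu · N̂ = 8/sqrt(64*u^2 + 196*v^2 + 1),
  M(u, v) = r_uv · N̂ = 0,
  N(u, v) = r_vv · N̂ = 14/sqrt(64*u^2 + 196*v^2 + 1).
Evaluating at (u, v) = (1, 3/2):
  L = 4*sqrt(506)/253, M = 0, N = 7*sqrt(506)/253.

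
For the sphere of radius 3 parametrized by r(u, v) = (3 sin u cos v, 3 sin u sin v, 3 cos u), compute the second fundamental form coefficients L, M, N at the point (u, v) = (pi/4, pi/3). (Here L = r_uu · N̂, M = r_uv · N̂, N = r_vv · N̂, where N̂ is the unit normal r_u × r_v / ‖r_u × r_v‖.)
L = -3;  M = 0;  N = -3/2

Compute the unit normal N̂(u, v) = (sin(u)^2*cos(v)/Abs(sin(u)), sin(u)^2*sin(v)/Abs(sin(u)), sin(2*u)/(2*Abs(sin(u)))), and the second partials r_uu, r_uv, r_vv. Take dot products:
  L(u, v) = r_uu · N̂ = -3*sin(u)/Abs(sin(u)),
  M(u, v) = r_uv · N̂ = 0,
  N(u, v) = r_vv · N̂ = -3*sin(u)^3/Abs(sin(u)).
Evaluating at (u, v) = (pi/4, pi/3):
  L = -3, M = 0, N = -3/2.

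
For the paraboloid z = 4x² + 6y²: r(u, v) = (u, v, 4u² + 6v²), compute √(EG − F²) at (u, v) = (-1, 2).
√(EG − F²)|_{(-1, 2)} = sqrt(641)

E = 64*u^2 + 1, F = 96*u*v, G = 144*v^2 + 1; EG − F² = 64*u^2 + 144*v^2 + 1; √(EG − F²) = sqrt(64*u^2 + 144*v^2 + 1). At the given point: sqrt(641).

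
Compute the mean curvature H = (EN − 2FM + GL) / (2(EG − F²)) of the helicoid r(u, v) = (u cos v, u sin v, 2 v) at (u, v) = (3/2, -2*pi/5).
H = 0

With E = 1, F = 0, G = u^2 + 4, L = 0, M = -2/sqrt(u^2 + 4), N = 0, assemble
  H = (EN − 2FM + GL) / (2(EG − F²)) = 0.
At (u, v) = (3/2, -2*pi/5): H = 0.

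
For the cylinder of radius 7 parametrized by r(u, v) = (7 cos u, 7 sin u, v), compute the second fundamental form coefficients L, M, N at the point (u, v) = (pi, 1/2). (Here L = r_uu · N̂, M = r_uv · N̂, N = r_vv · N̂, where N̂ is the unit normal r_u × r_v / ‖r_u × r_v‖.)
L = -7;  M = 0;  N = 0

Compute the unit normal N̂(u, v) = (cos(u), sin(u), 0), and the second partials r_uu, r_uv, r_vv. Take dot products:
  L(u, v) = r_uu · N̂ = -7,
  M(u, v) = r_uv · N̂ = 0,
  N(u, v) = r_vv · N̂ = 0.
Evaluating at (u, v) = (pi, 1/2):
  L = -7, M = 0, N = 0.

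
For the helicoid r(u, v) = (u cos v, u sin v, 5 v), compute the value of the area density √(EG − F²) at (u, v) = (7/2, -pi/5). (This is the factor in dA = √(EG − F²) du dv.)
√(EG − F²)|_{(7/2, -pi/5)} = sqrt(149)/2

E = 1, F = 0, G = u^2 + 25, so EG − F² = u^2 + 25. Taking the positive square root: √(EG − F²) = sqrt(u^2 + 25). At (u, v) = (7/2, -pi/5): sqrt(149)/2.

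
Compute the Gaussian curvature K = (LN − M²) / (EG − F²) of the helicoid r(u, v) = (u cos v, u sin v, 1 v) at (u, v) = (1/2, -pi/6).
K = -16/25

Coefficients of the first fundamental form: E = 1, F = 0, G = u^2 + 1.
Coefficients of the second fundamental form: L = 0, M = -1/sqrt(u^2 + 1), N = 0.
Assemble K = (LN − M²)/(EG − F²) = -1/(u^2 + 1)^2. At (u, v) = (1/2, -pi/6): K = -16/25.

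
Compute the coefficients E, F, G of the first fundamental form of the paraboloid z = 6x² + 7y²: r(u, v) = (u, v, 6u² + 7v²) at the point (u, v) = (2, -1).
E = 577;  F = -336;  G = 197

Partials: r_u = (1, 0, 12*u), r_v = (0, 1, 14*v). As functions of (u, v):
  E = r_u · r_u = 144*u^2 + 1,
  F = r_u · r_v = 168*u*v,
  G = r_v · r_v = 196*v^2 + 1.
Evaluating at (u, v) = (2, -1): E = 577, F = -336, G = 197.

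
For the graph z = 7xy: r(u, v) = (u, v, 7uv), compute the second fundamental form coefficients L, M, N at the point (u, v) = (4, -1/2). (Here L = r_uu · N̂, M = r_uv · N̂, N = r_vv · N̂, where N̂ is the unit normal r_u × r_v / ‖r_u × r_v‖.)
L = 0;  M = 14*sqrt(3189)/3189;  N = 0

Compute the unit normal N̂(u, v) = (-7*v/sqrt(49*u^2 + 49*v^2 + 1), -7*u/sqrt(49*u^2 + 49*v^2 + 1), 1/sqrt(49*u^2 + 49*v^2 + 1)), and the second partials r_uu, r_uv, r_vv. Take dot products:
  L(u, v) = r_uu · N̂ = 0,
  M(u, v) = r_uv · N̂ = 7/sqrt(49*u^2 + 49*v^2 + 1),
  N(u, v) = r_vv · N̂ = 0.
Evaluating at (u, v) = (4, -1/2):
  L = 0, M = 14*sqrt(3189)/3189, N = 0.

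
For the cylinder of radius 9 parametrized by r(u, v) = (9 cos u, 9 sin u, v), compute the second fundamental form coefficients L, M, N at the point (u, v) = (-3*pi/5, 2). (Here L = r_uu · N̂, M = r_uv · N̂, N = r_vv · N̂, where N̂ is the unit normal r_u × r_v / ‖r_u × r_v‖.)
L = -9;  M = 0;  N = 0

Compute the unit normal N̂(u, v) = (cos(u), sin(u), 0), and the second partials r_uu, r_uv, r_vv. Take dot products:
  L(u, v) = r_uu · N̂ = -9,
  M(u, v) = r_uv · N̂ = 0,
  N(u, v) = r_vv · N̂ = 0.
Evaluating at (u, v) = (-3*pi/5, 2):
  L = -9, M = 0, N = 0.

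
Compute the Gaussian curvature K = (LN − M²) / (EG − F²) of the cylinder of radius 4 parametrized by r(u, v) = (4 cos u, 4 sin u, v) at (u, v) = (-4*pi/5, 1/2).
K = 0

Coefficients of the first fundamental form: E = 16, F = 0, G = 1.
Coefficients of the second fundamental form: L = -4, M = 0, N = 0.
Assemble K = (LN − M²)/(EG − F²) = 0. At (u, v) = (-4*pi/5, 1/2): K = 0.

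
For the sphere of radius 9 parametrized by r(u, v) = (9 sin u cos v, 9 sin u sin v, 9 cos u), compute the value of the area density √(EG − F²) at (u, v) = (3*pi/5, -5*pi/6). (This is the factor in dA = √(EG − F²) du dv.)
√(EG − F²)|_{(3*pi/5, -5*pi/6)} = 81*sqrt(2*sqrt(5) + 10)/4

E = 81, F = 0, G = 81*sin(u)^2, so EG − F² = 6561*sin(u)^2. Taking the positive square root: √(EG − F²) = 81*Abs(sin(u)). At (u, v) = (3*pi/5, -5*pi/6): 81*sqrt(2*sqrt(5) + 10)/4.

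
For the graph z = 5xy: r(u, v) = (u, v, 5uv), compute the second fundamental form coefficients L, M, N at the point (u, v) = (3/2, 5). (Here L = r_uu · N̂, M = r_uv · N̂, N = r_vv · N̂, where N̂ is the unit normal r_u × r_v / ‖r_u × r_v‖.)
L = 0;  M = 10*sqrt(2729)/2729;  N = 0

Compute the unit normal N̂(u, v) = (-5*v/sqrt(25*u^2 + 25*v^2 + 1), -5*u/sqrt(25*u^2 + 25*v^2 + 1), 1/sqrt(25*u^2 + 25*v^2 + 1)), and the second partials r_uu, r_uv, r_vv. Take dot products:
  L(u, v) = r_uu · N̂ = 0,
  M(u, v) = r_uv · N̂ = 5/sqrt(25*u^2 + 25*v^2 + 1),
  N(u, v) = r_vv · N̂ = 0.
Evaluating at (u, v) = (3/2, 5):
  L = 0, M = 10*sqrt(2729)/2729, N = 0.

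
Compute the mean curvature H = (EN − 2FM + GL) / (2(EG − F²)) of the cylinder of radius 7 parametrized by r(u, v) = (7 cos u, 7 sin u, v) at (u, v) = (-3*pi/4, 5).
H = -1/14

With E = 49, F = 0, G = 1, L = -7, M = 0, N = 0, assemble
  H = (EN − 2FM + GL) / (2(EG − F²)) = -1/14.
At (u, v) = (-3*pi/4, 5): H = -1/14.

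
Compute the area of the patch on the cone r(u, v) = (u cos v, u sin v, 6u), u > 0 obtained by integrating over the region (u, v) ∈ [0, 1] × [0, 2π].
Area = sqrt(37)*pi

Area = ∫∫ √(EG − F²) du dv with √(EG − F²) = sqrt(37)*Abs(u). Integrating over [0, 1] × [0, 2π] gives sqrt(37)*pi.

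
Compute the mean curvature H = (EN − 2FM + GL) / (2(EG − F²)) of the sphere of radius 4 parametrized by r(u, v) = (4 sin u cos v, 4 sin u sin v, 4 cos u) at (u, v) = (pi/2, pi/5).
H = -1/4

With E = 16, F = 0, G = 16*sin(u)^2, L = -4*sin(u)/Abs(sin(u)), M = 0, N = -4*sin(u)^3/Abs(sin(u)), assemble
  H = (EN − 2FM + GL) / (2(EG − F²)) = -sin(u)/(4*Abs(sin(u))).
At (u, v) = (pi/2, pi/5): H = -1/4.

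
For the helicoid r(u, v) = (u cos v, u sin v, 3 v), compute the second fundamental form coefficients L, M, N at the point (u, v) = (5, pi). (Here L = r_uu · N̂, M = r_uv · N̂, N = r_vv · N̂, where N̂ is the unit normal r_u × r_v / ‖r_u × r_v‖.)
L = 0;  M = -3*sqrt(34)/34;  N = 0

Compute the unit normal N̂(u, v) = (3*sin(v)/sqrt(u^2 + 9), -3*cos(v)/sqrt(u^2 + 9), u/sqrt(u^2 + 9)), and the second partials r_uu, r_uv, r_vv. Take dot products:
  L(u, v) = r_uu · N̂ = 0,
  M(u, v) = r_uv · N̂ = -3/sqrt(u^2 + 9),
  N(u, v) = r_vv · N̂ = 0.
Evaluating at (u, v) = (5, pi):
  L = 0, M = -3*sqrt(34)/34, N = 0.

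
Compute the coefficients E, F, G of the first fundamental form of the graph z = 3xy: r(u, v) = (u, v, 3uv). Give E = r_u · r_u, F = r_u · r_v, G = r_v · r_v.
E = 9*v^2 + 1;  F = 9*u*v;  G = 9*u^2 + 1

Compute partials: r_u = (1, 0, 3*v), r_v = (0, 1, 3*u). Then
  E = r_u · r_u = 9*v^2 + 1,
  F = r_u · r_v = 9*u*v,
  G = r_v · r_v = 9*u^2 + 1.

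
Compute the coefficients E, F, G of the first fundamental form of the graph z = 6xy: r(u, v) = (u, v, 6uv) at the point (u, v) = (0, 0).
E = 1;  F = 0;  G = 1

Partials: r_u = (1, 0, 6*v), r_v = (0, 1, 6*u). As functions of (u, v):
  E = r_u · r_u = 36*v^2 + 1,
  F = r_u · r_v = 36*u*v,
  G = r_v · r_v = 36*u^2 + 1.
Evaluating at (u, v) = (0, 0): E = 1, F = 0, G = 1.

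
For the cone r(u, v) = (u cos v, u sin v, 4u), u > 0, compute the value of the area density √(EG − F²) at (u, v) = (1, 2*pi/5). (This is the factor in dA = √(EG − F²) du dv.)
√(EG − F²)|_{(1, 2*pi/5)} = sqrt(17)

E = 17, F = 0, G = u^2, so EG − F² = 17*u^2. Taking the positive square root: √(EG − F²) = sqrt(17)*Abs(u). At (u, v) = (1, 2*pi/5): sqrt(17).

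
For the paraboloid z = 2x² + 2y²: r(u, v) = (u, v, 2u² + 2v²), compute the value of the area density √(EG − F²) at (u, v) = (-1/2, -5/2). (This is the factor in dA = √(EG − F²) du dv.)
√(EG − F²)|_{(-1/2, -5/2)} = sqrt(105)

E = 16*u^2 + 1, F = 16*u*v, G = 16*v^2 + 1, so EG − F² = 16*u^2 + 16*v^2 + 1. Taking the positive square root: √(EG − F²) = sqrt(16*u^2 + 16*v^2 + 1). At (u, v) = (-1/2, -5/2): sqrt(105).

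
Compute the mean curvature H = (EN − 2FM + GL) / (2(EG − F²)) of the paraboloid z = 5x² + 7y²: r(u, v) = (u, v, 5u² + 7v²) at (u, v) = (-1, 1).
H = 188*sqrt(33)/3267

With E = 100*u^2 + 1, F = 140*u*v, G = 196*v^2 + 1, L = 10/sqrt(100*u^2 + 196*v^2 + 1), M = 0, N = 14/sqrt(100*u^2 + 196*v^2 + 1), assemble
  H = (EN − 2FM + GL) / (2(EG − F²)) = 4*(175*u^2 + 245*v^2 + 3)/(100*u^2 + 196*v^2 + 1)^(3/2).
At (u, v) = (-1, 1): H = 188*sqrt(33)/3267.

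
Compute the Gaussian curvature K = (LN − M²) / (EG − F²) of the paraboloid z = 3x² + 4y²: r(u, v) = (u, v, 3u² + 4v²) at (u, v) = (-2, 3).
K = 48/519841

Coefficients of the first fundamental form: E = 36*u^2 + 1, F = 48*u*v, G = 64*v^2 + 1.
Coefficients of the second fundamental form: L = 6/sqrt(36*u^2 + 64*v^2 + 1), M = 0, N = 8/sqrt(36*u^2 + 64*v^2 + 1).
Assemble K = (LN − M²)/(EG − F²) = 48/(1296*u^4 + 4608*u^2*v^2 + 72*u^2 + 4096*v^4 + 128*v^2 + 1). At (u, v) = (-2, 3): K = 48/519841.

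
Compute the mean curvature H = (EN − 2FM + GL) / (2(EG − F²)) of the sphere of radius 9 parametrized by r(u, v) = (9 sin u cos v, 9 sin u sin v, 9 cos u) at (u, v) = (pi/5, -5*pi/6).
H = -1/9

With E = 81, F = 0, G = 81*sin(u)^2, L = -9*sin(u)/Abs(sin(u)), M = 0, N = -9*sin(u)^3/Abs(sin(u)), assemble
  H = (EN − 2FM + GL) / (2(EG − F²)) = -sin(u)/(9*Abs(sin(u))).
At (u, v) = (pi/5, -5*pi/6): H = -1/9.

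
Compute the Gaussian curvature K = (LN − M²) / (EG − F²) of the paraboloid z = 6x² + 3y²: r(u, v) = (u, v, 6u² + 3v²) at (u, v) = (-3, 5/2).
K = 18/579121

Coefficients of the first fundamental form: E = 144*u^2 + 1, F = 72*u*v, G = 36*v^2 + 1.
Coefficients of the second fundamental form: L = 12/sqrt(144*u^2 + 36*v^2 + 1), M = 0, N = 6/sqrt(144*u^2 + 36*v^2 + 1).
Assemble K = (LN − M²)/(EG − F²) = 72/(20736*u^4 + 10368*u^2*v^2 + 288*u^2 + 1296*v^4 + 72*v^2 + 1). At (u, v) = (-3, 5/2): K = 18/579121.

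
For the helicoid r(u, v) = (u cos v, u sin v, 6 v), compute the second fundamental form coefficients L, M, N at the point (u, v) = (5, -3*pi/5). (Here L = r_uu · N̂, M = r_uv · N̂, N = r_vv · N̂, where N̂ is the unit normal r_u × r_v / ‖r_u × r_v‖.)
L = 0;  M = -6*sqrt(61)/61;  N = 0

Compute the unit normal N̂(u, v) = (6*sin(v)/sqrt(u^2 + 36), -6*cos(v)/sqrt(u^2 + 36), u/sqrt(u^2 + 36)), and the second partials r_uu, r_uv, r_vv. Take dot products:
  L(u, v) = r_uu · N̂ = 0,
  M(u, v) = r_uv · N̂ = -6/sqrt(u^2 + 36),
  N(u, v) = r_vv · N̂ = 0.
Evaluating at (u, v) = (5, -3*pi/5):
  L = 0, M = -6*sqrt(61)/61, N = 0.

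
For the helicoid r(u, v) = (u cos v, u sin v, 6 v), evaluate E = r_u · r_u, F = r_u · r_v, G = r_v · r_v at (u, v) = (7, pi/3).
E = 1;  F = 0;  G = 85

Partials: r_u = (cos(v), sin(v), 0), r_v = (-u*sin(v), u*cos(v), 6). As functions of (u, v):
  E = r_u · r_u = 1,
  F = r_u · r_v = 0,
  G = r_v · r_v = u^2 + 36.
Evaluating at (u, v) = (7, pi/3): E = 1, F = 0, G = 85.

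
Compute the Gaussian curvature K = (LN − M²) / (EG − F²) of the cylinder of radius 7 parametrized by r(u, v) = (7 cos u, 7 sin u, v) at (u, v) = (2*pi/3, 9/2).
K = 0

Coefficients of the first fundamental form: E = 49, F = 0, G = 1.
Coefficients of the second fundamental form: L = -7, M = 0, N = 0.
Assemble K = (LN − M²)/(EG − F²) = 0. At (u, v) = (2*pi/3, 9/2): K = 0.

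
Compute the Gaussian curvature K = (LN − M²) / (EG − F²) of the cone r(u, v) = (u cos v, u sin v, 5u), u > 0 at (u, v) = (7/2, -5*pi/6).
K = 0

Coefficients of the first fundamental form: E = 26, F = 0, G = u^2.
Coefficients of the second fundamental form: L = 0, M = 0, N = 5*sqrt(26)*u^2/(26*Abs(u)).
Assemble K = (LN − M²)/(EG − F²) = 0. At (u, v) = (7/2, -5*pi/6): K = 0.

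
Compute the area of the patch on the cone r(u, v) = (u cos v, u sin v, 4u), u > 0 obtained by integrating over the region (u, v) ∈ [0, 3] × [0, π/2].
Area = 9*sqrt(17)*pi/4

Area = ∫∫ √(EG − F²) du dv with √(EG − F²) = sqrt(17)*Abs(u). Integrating over [0, 3] × [0, π/2] gives 9*sqrt(17)*pi/4.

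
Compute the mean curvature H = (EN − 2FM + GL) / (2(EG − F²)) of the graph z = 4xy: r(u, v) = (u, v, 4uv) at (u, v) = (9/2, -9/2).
H = 1296*sqrt(649)/421201

With E = 16*v^2 + 1, F = 16*u*v, G = 16*u^2 + 1, L = 0, M = 4/sqrt(16*u^2 + 16*v^2 + 1), N = 0, assemble
  H = (EN − 2FM + GL) / (2(EG − F²)) = -64*u*v/(16*u^2 + 16*v^2 + 1)^(3/2).
At (u, v) = (9/2, -9/2): H = 1296*sqrt(649)/421201.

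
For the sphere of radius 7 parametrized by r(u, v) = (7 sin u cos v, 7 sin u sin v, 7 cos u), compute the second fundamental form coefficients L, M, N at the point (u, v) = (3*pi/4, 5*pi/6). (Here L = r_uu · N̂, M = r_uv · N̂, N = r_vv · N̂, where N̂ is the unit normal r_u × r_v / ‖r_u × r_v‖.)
L = -7;  M = 0;  N = -7/2

Compute the unit normal N̂(u, v) = (sin(u)^2*cos(v)/Abs(sin(u)), sin(u)^2*sin(v)/Abs(sin(u)), sin(2*u)/(2*Abs(sin(u)))), and the second partials r_uu, r_uv, r_vv. Take dot products:
  L(u, v) = r_uu · N̂ = -7*sin(u)/Abs(sin(u)),
  M(u, v) = r_uv · N̂ = 0,
  N(u, v) = r_vv · N̂ = -7*sin(u)^3/Abs(sin(u)).
Evaluating at (u, v) = (3*pi/4, 5*pi/6):
  L = -7, M = 0, N = -7/2.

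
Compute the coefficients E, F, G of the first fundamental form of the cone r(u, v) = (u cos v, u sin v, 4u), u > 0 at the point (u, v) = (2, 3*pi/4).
E = 17;  F = 0;  G = 4

Partials: r_u = (cos(v), sin(v), 4), r_v = (-u*sin(v), u*cos(v), 0). As functions of (u, v):
  E = r_u · r_u = 17,
  F = r_u · r_v = 0,
  G = r_v · r_v = u^2.
Evaluating at (u, v) = (2, 3*pi/4): E = 17, F = 0, G = 4.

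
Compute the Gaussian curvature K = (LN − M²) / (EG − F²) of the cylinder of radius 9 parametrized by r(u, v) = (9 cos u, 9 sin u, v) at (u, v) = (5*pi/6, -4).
K = 0

Coefficients of the first fundamental form: E = 81, F = 0, G = 1.
Coefficients of the second fundamental form: L = -9, M = 0, N = 0.
Assemble K = (LN − M²)/(EG − F²) = 0. At (u, v) = (5*pi/6, -4): K = 0.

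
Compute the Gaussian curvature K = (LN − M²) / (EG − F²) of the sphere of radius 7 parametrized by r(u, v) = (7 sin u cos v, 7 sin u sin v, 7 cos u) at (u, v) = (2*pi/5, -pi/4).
K = 1/49

Coefficients of the first fundamental form: E = 49, F = 0, G = 49*sin(u)^2.
Coefficients of the second fundamental form: L = -7*sin(u)/Abs(sin(u)), M = 0, N = -7*sin(u)^3/Abs(sin(u)).
Assemble K = (LN − M²)/(EG − F²) = 1/49. At (u, v) = (2*pi/5, -pi/4): K = 1/49.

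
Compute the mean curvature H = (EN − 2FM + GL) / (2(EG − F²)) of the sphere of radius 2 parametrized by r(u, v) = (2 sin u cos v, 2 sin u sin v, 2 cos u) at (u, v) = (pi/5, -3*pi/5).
H = -1/2

With E = 4, F = 0, G = 4*sin(u)^2, L = -2*sin(u)/Abs(sin(u)), M = 0, N = -2*sin(u)^3/Abs(sin(u)), assemble
  H = (EN − 2FM + GL) / (2(EG − F²)) = -sin(u)/(2*Abs(sin(u))).
At (u, v) = (pi/5, -3*pi/5): H = -1/2.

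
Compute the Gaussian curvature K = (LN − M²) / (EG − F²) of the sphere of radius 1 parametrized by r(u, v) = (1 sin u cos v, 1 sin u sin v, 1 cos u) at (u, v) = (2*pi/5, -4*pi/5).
K = 1

Coefficients of the first fundamental form: E = 1, F = 0, G = sin(u)^2.
Coefficients of the second fundamental form: L = -sin(u)/Abs(sin(u)), M = 0, N = -sin(u)^3/Abs(sin(u)).
Assemble K = (LN − M²)/(EG − F²) = 1. At (u, v) = (2*pi/5, -4*pi/5): K = 1.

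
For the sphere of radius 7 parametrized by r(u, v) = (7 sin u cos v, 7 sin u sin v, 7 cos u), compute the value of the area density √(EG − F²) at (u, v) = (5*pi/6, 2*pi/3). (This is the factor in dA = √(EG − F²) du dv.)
√(EG − F²)|_{(5*pi/6, 2*pi/3)} = 49/2

E = 49, F = 0, G = 49*sin(u)^2, so EG − F² = 2401*sin(u)^2. Taking the positive square root: √(EG − F²) = 49*Abs(sin(u)). At (u, v) = (5*pi/6, 2*pi/3): 49/2.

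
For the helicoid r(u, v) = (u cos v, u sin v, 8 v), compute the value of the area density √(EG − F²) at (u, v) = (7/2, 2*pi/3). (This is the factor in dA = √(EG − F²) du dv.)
√(EG − F²)|_{(7/2, 2*pi/3)} = sqrt(305)/2

E = 1, F = 0, G = u^2 + 64, so EG − F² = u^2 + 64. Taking the positive square root: √(EG − F²) = sqrt(u^2 + 64). At (u, v) = (7/2, 2*pi/3): sqrt(305)/2.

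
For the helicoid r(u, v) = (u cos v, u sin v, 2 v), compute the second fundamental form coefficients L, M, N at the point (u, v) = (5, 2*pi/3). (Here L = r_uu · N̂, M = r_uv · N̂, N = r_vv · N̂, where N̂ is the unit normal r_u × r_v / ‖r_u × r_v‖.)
L = 0;  M = -2*sqrt(29)/29;  N = 0

Compute the unit normal N̂(u, v) = (2*sin(v)/sqrt(u^2 + 4), -2*cos(v)/sqrt(u^2 + 4), u/sqrt(u^2 + 4)), and the second partials r_uu, r_uv, r_vv. Take dot products:
  L(u, v) = r_uu · N̂ = 0,
  M(u, v) = r_uv · N̂ = -2/sqrt(u^2 + 4),
  N(u, v) = r_vv · N̂ = 0.
Evaluating at (u, v) = (5, 2*pi/3):
  L = 0, M = -2*sqrt(29)/29, N = 0.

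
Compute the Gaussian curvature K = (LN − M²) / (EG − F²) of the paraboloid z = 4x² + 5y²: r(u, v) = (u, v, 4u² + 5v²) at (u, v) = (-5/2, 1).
K = 80/251001

Coefficients of the first fundamental form: E = 64*u^2 + 1, F = 80*u*v, G = 100*v^2 + 1.
Coefficients of the second fundamental form: L = 8/sqrt(64*u^2 + 100*v^2 + 1), M = 0, N = 10/sqrt(64*u^2 + 100*v^2 + 1).
Assemble K = (LN − M²)/(EG − F²) = 80/(4096*u^4 + 12800*u^2*v^2 + 128*u^2 + 10000*v^4 + 200*v^2 + 1). At (u, v) = (-5/2, 1): K = 80/251001.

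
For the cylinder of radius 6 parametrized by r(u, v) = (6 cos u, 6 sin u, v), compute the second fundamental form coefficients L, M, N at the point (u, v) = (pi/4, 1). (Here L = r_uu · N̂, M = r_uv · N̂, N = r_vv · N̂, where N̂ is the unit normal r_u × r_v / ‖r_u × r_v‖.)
L = -6;  M = 0;  N = 0

Compute the unit normal N̂(u, v) = (cos(u), sin(u), 0), and the second partials r_uu, r_uv, r_vv. Take dot products:
  L(u, v) = r_uu · N̂ = -6,
  M(u, v) = r_uv · N̂ = 0,
  N(u, v) = r_vv · N̂ = 0.
Evaluating at (u, v) = (pi/4, 1):
  L = -6, M = 0, N = 0.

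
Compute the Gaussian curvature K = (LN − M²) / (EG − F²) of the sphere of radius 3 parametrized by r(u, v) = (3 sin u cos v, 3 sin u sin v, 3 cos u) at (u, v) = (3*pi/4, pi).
K = 1/9

Coefficients of the first fundamental form: E = 9, F = 0, G = 9*sin(u)^2.
Coefficients of the second fundamental form: L = -3*sin(u)/Abs(sin(u)), M = 0, N = -3*sin(u)^3/Abs(sin(u)).
Assemble K = (LN − M²)/(EG − F²) = 1/9. At (u, v) = (3*pi/4, pi): K = 1/9.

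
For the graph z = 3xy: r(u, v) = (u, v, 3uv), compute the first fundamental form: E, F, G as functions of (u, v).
E = 9*v^2 + 1;  F = 9*u*v;  G = 9*u^2 + 1

Compute partials: r_u = (1, 0, 3*v), r_v = (0, 1, 3*u). Then
  E = r_u · r_u = 9*v^2 + 1,
  F = r_u · r_v = 9*u*v,
  G = r_v · r_v = 9*u^2 + 1.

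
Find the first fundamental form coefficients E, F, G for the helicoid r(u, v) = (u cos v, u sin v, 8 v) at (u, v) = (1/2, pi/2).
E = 1;  F = 0;  G = 257/4

Partials: r_u = (cos(v), sin(v), 0), r_v = (-u*sin(v), u*cos(v), 8). As functions of (u, v):
  E = r_u · r_u = 1,
  F = r_u · r_v = 0,
  G = r_v · r_v = u^2 + 64.
Evaluating at (u, v) = (1/2, pi/2): E = 1, F = 0, G = 257/4.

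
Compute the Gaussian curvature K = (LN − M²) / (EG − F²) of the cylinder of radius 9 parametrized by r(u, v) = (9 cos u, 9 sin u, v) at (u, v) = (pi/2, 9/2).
K = 0

Coefficients of the first fundamental form: E = 81, F = 0, G = 1.
Coefficients of the second fundamental form: L = -9, M = 0, N = 0.
Assemble K = (LN − M²)/(EG − F²) = 0. At (u, v) = (pi/2, 9/2): K = 0.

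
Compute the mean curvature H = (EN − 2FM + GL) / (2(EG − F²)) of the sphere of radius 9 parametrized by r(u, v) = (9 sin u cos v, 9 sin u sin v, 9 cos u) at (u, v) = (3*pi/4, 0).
H = -1/9

With E = 81, F = 0, G = 81*sin(u)^2, L = -9*sin(u)/Abs(sin(u)), M = 0, N = -9*sin(u)^3/Abs(sin(u)), assemble
  H = (EN − 2FM + GL) / (2(EG − F²)) = -sin(u)/(9*Abs(sin(u))).
At (u, v) = (3*pi/4, 0): H = -1/9.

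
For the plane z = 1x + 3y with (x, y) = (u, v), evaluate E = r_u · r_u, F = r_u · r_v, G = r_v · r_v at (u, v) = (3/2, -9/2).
E = 2;  F = 3;  G = 10

Partials: r_u = (1, 0, 1), r_v = (0, 1, 3). As functions of (u, v):
  E = r_u · r_u = 2,
  F = r_u · r_v = 3,
  G = r_v · r_v = 10.
Evaluating at (u, v) = (3/2, -9/2): E = 2, F = 3, G = 10.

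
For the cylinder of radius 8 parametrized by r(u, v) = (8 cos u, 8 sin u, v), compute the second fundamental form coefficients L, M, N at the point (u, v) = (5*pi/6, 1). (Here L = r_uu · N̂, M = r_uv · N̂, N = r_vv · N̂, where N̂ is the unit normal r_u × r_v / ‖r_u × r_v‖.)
L = -8;  M = 0;  N = 0

Compute the unit normal N̂(u, v) = (cos(u), sin(u), 0), and the second partials r_uu, r_uv, r_vv. Take dot products:
  L(u, v) = r_uu · N̂ = -8,
  M(u, v) = r_uv · N̂ = 0,
  N(u, v) = r_vv · N̂ = 0.
Evaluating at (u, v) = (5*pi/6, 1):
  L = -8, M = 0, N = 0.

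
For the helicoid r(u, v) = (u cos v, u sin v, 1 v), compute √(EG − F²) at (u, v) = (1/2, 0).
√(EG − F²)|_{(1/2, 0)} = sqrt(5)/2

E = 1, F = 0, G = u^2 + 1; EG − F² = u^2 + 1; √(EG − F²) = sqrt(u^2 + 1). At the given point: sqrt(5)/2.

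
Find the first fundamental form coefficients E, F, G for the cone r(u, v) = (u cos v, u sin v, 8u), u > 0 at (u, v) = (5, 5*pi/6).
E = 65;  F = 0;  G = 25

Partials: r_u = (cos(v), sin(v), 8), r_v = (-u*sin(v), u*cos(v), 0). As functions of (u, v):
  E = r_u · r_u = 65,
  F = r_u · r_v = 0,
  G = r_v · r_v = u^2.
Evaluating at (u, v) = (5, 5*pi/6): E = 65, F = 0, G = 25.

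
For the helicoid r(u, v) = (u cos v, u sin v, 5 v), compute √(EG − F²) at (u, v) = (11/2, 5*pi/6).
√(EG − F²)|_{(11/2, 5*pi/6)} = sqrt(221)/2

E = 1, F = 0, G = u^2 + 25; EG − F² = u^2 + 25; √(EG − F²) = sqrt(u^2 + 25). At the given point: sqrt(221)/2.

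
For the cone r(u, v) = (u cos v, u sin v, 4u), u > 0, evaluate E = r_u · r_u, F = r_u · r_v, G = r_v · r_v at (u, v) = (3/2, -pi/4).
E = 17;  F = 0;  G = 9/4

Partials: r_u = (cos(v), sin(v), 4), r_v = (-u*sin(v), u*cos(v), 0). As functions of (u, v):
  E = r_u · r_u = 17,
  F = r_u · r_v = 0,
  G = r_v · r_v = u^2.
Evaluating at (u, v) = (3/2, -pi/4): E = 17, F = 0, G = 9/4.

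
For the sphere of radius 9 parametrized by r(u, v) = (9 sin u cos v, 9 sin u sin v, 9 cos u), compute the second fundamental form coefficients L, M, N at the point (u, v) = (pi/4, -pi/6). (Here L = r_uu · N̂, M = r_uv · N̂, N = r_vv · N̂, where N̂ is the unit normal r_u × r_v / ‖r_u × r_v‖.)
L = -9;  M = 0;  N = -9/2

Compute the unit normal N̂(u, v) = (sin(u)^2*cos(v)/Abs(sin(u)), sin(u)^2*sin(v)/Abs(sin(u)), sin(2*u)/(2*Abs(sin(u)))), and the second partials r_uu, r_uv, r_vv. Take dot products:
  L(u, v) = r_uu · N̂ = -9*sin(u)/Abs(sin(u)),
  M(u, v) = r_uv · N̂ = 0,
  N(u, v) = r_vv · N̂ = -9*sin(u)^3/Abs(sin(u)).
Evaluating at (u, v) = (pi/4, -pi/6):
  L = -9, M = 0, N = -9/2.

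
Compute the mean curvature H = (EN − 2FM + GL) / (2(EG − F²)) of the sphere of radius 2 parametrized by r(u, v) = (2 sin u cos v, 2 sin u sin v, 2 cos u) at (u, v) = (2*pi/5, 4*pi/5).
H = -1/2

With E = 4, F = 0, G = 4*sin(u)^2, L = -2*sin(u)/Abs(sin(u)), M = 0, N = -2*sin(u)^3/Abs(sin(u)), assemble
  H = (EN − 2FM + GL) / (2(EG − F²)) = -sin(u)/(2*Abs(sin(u))).
At (u, v) = (2*pi/5, 4*pi/5): H = -1/2.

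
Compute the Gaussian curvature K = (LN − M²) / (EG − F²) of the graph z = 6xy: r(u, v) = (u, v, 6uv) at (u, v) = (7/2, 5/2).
K = -36/444889

Coefficients of the first fundamental form: E = 36*v^2 + 1, F = 36*u*v, G = 36*u^2 + 1.
Coefficients of the second fundamental form: L = 0, M = 6/sqrt(36*u^2 + 36*v^2 + 1), N = 0.
Assemble K = (LN − M²)/(EG − F²) = -36/(1296*u^4 + 2592*u^2*v^2 + 72*u^2 + 1296*v^4 + 72*v^2 + 1). At (u, v) = (7/2, 5/2): K = -36/444889.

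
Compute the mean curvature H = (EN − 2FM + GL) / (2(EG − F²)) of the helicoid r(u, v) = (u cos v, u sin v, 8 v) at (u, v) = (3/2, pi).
H = 0

With E = 1, F = 0, G = u^2 + 64, L = 0, M = -8/sqrt(u^2 + 64), N = 0, assemble
  H = (EN − 2FM + GL) / (2(EG − F²)) = 0.
At (u, v) = (3/2, pi): H = 0.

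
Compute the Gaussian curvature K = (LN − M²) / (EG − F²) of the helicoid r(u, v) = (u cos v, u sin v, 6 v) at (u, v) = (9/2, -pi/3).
K = -64/5625

Coefficients of the first fundamental form: E = 1, F = 0, G = u^2 + 36.
Coefficients of the second fundamental form: L = 0, M = -6/sqrt(u^2 + 36), N = 0.
Assemble K = (LN − M²)/(EG − F²) = -36/(u^2 + 36)^2. At (u, v) = (9/2, -pi/3): K = -64/5625.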